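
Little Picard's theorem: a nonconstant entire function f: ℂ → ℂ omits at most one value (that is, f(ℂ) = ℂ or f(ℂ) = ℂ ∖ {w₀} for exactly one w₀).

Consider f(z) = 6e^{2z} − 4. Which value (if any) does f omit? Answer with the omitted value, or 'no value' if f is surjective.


Little Picard bounds the complement of f(ℂ) to at most one point.
e^{2z} is never zero on ℂ, so 6·e^{2z} takes every value in ℂ ∖ {0}. Adding -4 shifts the range to ℂ ∖ {-4}. Thus f omits exactly the value -4.

Omitted value: -4.


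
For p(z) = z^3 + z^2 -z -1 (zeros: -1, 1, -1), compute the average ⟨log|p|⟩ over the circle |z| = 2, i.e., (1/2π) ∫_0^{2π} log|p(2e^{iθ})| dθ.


Zeros: -1, -1, 1; r = 2.
Inside |z| < r: -1, -1, 1. Outside (|z| ≥ r): ∅.
p(0) = -1, so log|p(0)| = log(1) = 0.0000.
Apply Jensen: I(r) = log|p(0)| + Σ_k log(r/|z_k|), summed over zeros inside |z| < r.
  log(r/|z_k|) for z_k = -1: log(2/1) = 0.6931
  log(r/|z_k|) for z_k = 1: log(2/1) = 0.6931
  log(r/|z_k|) for z_k = -1: log(2/1) = 0.6931
Sum over inside zeros: 2.0794.
I(r) = log|p(0)| + (inside sum) = 0.0000 + 2.0794 = 2.0794.
Closed form (all zeros inside, monic): I(r) = n·log(r) = 3·log(2) = 2.0794. ✓

I(r) ≈ 2.0794.


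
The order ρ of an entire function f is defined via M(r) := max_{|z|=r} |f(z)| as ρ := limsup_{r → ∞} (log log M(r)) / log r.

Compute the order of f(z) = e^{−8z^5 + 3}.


|e^{−8z^5 + 3}| = e^{Re(-8·z^5) + 3} ≤ e^{8|z|^5 + 3} = e^{8r^5 + 3} on |z| = r, so ρ ≤ 5. Choosing z on |z|=r so that -8·z^5 is real positive (always possible by picking arg z appropriately) gives |f(z)| = e^{8r^5 + 3}, matching the bound. The additive constant 3 does not affect log log M(r) ~ 5·log r. Hence ρ = 5.
Therefore ρ = 5.

Order ρ = 5.


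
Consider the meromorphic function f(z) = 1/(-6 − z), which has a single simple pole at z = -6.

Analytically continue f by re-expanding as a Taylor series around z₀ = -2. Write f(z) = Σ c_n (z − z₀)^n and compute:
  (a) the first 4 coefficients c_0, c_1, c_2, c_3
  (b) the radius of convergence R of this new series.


Let w = z − z₀, so z = z₀ + w.
Then -6 − z = -6 − (z₀ + w) = (-6 − z₀) − w = -4 − w.
f(z) = 1/(-4 − w) = (1/(-4)) · 1/(1 − w/(-4)) = Σ_{n≥0} w^n / (-4)^(n+1).
So c_n = 1/(-4)^(n+1):
  c_0 = 1/(-4)^1 = -1/4.
  c_1 = 1/(-4)^2 = 1/16.
  c_2 = 1/(-4)^3 = -1/64.
  c_3 = 1/(-4)^4 = 1/256.
The series is valid for |w/d| < 1, i.e. |z − z₀| < |d|.
Radius of convergence: R = |-6 − z₀| = |-4| = 4 (distance from z₀ to the singularity z = -6).

c_0 = -1/4, c_1 = 1/16, c_2 = -1/64, c_3 = 1/256; R = 4.


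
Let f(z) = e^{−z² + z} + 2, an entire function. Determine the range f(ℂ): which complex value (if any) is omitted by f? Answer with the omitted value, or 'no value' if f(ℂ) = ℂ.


Little Picard bounds the complement of f(ℂ) to at most one point.
The exponent g(z) = −z² + z is a nonconstant polynomial, hence surjective onto ℂ. So e^{g(z)} takes every value in {e^w : w ∈ ℂ} = ℂ ∖ {0}. Adding 2 shifts the range to ℂ ∖ {2}. f omits exactly 2.

Omitted value: 2.


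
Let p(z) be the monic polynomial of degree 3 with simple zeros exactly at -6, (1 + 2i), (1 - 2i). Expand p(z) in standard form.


The polynomial is p(z) = ∏_{α ∈ S} (z − α), where S = {-6, (1 + 2i), (1 - 2i)}.
Expanding the product yields: p(z) = z^3 + 4·z^2 -7·z + 30.
Note conjugate pairs combine to real quadratics: (z − (1+2i))(z − (1−2i)) = z² − 2z + 5.
The resulting polynomial has degree 3 and real coefficients as required.

p(z) = z^3 + 4·z^2 -7·z + 30.


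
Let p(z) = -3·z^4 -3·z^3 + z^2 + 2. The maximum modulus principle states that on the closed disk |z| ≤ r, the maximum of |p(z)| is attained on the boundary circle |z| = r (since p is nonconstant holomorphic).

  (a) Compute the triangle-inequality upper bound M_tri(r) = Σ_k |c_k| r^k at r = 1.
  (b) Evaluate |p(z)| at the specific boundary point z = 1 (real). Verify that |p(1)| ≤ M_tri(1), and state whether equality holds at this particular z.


Coefficients: c_0 = 2, c_1 = 0, c_2 = 1, c_3 = -3, c_4 = -3. Radius r = 1.
Part (a). Triangle bound: M_tri(r) = Σ_k |c_k| r^k
  = |2|·1^0 + |0|·1^1 + |1|·1^2 + |-3|·1^3 + |-3|·1^4
  = 2 + 0 + 1 + 3 + 3 = 9.
This bounds M(r) := max_{|z|=r} |p(z)| from above; equality holds iff all terms c_k z^k can be made to align in phase at a single z on |z|=r.
Part (b). At z = 1 (real, on the circle |z| = r):
  p(1) = (2)·1^0 + (0)·1^1 + (1)·1^2 + (-3)·1^3 + (-3)·1^4 = -3.
  |p(1)| = 3.
Check: |p(1)| = 3 ≤ 9 = M_tri(1). ✓ Equality does not hold at z = 1 (the coefficients have mixed signs, so the terms do not all align in phase there).

M_tri(1) = 9; |p(1)| = 3; equality at z=1: no.


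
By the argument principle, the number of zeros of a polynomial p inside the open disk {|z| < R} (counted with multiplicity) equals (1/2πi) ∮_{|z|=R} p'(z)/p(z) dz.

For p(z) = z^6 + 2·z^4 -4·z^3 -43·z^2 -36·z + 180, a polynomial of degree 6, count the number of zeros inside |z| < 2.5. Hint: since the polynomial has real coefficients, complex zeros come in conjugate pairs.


The zeros of p are: 2, (-2 + 1i), (-2 - 1i), 2, (0 + 3i), (0 - 3i).
Their magnitudes are: 2, 2.236, 2.236, 2, 3, 3.
Zeros with |z| < R = 2.5: 2, (-2 + 1i), (-2 - 1i), 2.
Count = 4.
By the argument principle, (1/2πi) ∮_{|z|=R} p'(z)/p(z) dz equals exactly this count.

Number of zeros inside |z| < 2.5: 4.


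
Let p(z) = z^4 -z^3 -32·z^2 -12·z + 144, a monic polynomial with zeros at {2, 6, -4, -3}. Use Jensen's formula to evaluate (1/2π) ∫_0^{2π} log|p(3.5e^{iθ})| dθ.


Zeros: -4, -3, 2, 6; r = 3.5.
Inside |z| < r: -3, 2. Outside (|z| ≥ r): -4, 6.
p(0) = 144, so log|p(0)| = log(144) = 4.9698.
Apply Jensen: I(r) = log|p(0)| + Σ_k log(r/|z_k|), summed over zeros inside |z| < r.
  log(r/|z_k|) for z_k = 2: log(3.5/2) = 0.5596
  log(r/|z_k|) for z_k = -3: log(3.5/3) = 0.1542
  Outside zeros (-4, 6) contribute nothing to the Jensen sum.
Sum over inside zeros: 0.7138.
I(r) = log|p(0)| + (inside sum) = 4.9698 + 0.7138 = 5.6836.
Note: since some zeros are outside |z| ≤ r, the simplified n·log(r) form does NOT apply — only the inside zeros contribute.

I(r) ≈ 5.6836.


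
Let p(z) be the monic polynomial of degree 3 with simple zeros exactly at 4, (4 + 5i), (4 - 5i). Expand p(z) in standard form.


The polynomial is p(z) = ∏_{α ∈ S} (z − α), where S = {4, (4 + 5i), (4 - 5i)}.
Expanding the product yields: p(z) = z^3 -12·z^2 + 73·z -164.
Note conjugate pairs combine to real quadratics: (z − (4+5i))(z − (4−5i)) = z² − 8z + 41.
The resulting polynomial has degree 3 and real coefficients as required.

p(z) = z^3 -12·z^2 + 73·z -164.


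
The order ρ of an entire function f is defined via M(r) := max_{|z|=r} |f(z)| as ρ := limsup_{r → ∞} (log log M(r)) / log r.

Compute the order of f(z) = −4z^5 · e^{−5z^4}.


M(r) = max_{|z|=r} |-4|·|z|^5·|e^{−5z^4}| = 4·r^5 · e^{5r^4} (the factors attain their maxima compatibly on |z|=r). Then log M(r) = log 4 + 5·log r + 5r^4, dominated by the last term, so log log M(r) ~ 4·log r. The polynomial factor -4z^5 contributes only a log r term and does not affect the order. ρ = 4.
Therefore ρ = 4.

Order ρ = 4.


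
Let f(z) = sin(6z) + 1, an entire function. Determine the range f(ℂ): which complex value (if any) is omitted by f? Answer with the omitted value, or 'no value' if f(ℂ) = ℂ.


Little Picard bounds the complement of f(ℂ) to at most one point.
sin is entire and surjective onto ℂ: for every w ∈ ℂ, sin(ζ) = w has a solution ζ ∈ ℂ (e.g., via the complex inverse arcsin). With ζ = 6z this gives z = ζ/(6). Then 1·sin(6z) takes every value in 1·ℂ = ℂ, and adding 1 is a bijection of ℂ. So f is surjective and omits no value. (Note: only on the real line is sin bounded by [−1, 1].)

Omitted value: no value.


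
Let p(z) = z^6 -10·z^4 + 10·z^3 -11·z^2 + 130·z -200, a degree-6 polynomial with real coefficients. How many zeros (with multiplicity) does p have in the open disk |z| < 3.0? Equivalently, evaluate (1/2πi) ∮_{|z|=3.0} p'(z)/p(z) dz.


The zeros of p are: -4, (2 + 1i), (2 - 1i), 2, (-1 + 2i), (-1 - 2i).
Their magnitudes are: 4, 2.236, 2.236, 2, 2.236, 2.236.
Zeros with |z| < R = 3.0: (2 + 1i), (2 - 1i), 2, (-1 + 2i), (-1 - 2i).
Count = 5.
By the argument principle, (1/2πi) ∮_{|z|=R} p'(z)/p(z) dz equals exactly this count.

Number of zeros inside |z| < 3.0: 5.


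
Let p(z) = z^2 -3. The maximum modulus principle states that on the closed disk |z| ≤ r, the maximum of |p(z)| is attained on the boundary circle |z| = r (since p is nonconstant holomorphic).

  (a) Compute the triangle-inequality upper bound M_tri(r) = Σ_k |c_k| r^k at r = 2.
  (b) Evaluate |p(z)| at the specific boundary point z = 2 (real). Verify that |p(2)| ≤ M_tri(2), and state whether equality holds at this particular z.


Coefficients: c_0 = -3, c_1 = 0, c_2 = 1. Radius r = 2.
Part (a). Triangle bound: M_tri(r) = Σ_k |c_k| r^k
  = |-3|·2^0 + |0|·2^1 + |1|·2^2
  = 3 + 0 + 4 = 7.
This bounds M(r) := max_{|z|=r} |p(z)| from above; equality holds iff all terms c_k z^k can be made to align in phase at a single z on |z|=r.
Part (b). At z = 2 (real, on the circle |z| = r):
  p(2) = (-3)·2^0 + (0)·2^1 + (1)·2^2 = 1.
  |p(2)| = 1.
Check: |p(2)| = 1 ≤ 7 = M_tri(2). ✓ Equality does not hold at z = 2 (the coefficients have mixed signs, so the terms do not all align in phase there).

M_tri(2) = 7; |p(2)| = 1; equality at z=2: no.


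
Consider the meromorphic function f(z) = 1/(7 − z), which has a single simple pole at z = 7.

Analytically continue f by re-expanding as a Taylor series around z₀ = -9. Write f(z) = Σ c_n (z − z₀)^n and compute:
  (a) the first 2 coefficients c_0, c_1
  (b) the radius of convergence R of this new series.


Let w = z − z₀, so z = z₀ + w.
Then 7 − z = 7 − (z₀ + w) = (7 − z₀) − w = 16 − w.
f(z) = 1/(16 − w) = (1/(16)) · 1/(1 − w/(16)) = Σ_{n≥0} w^n / (16)^(n+1).
So c_n = 1/(16)^(n+1):
  c_0 = 1/(16)^1 = 1/16.
  c_1 = 1/(16)^2 = 1/256.
The series is valid for |w/d| < 1, i.e. |z − z₀| < |d|.
Radius of convergence: R = |7 − z₀| = |16| = 16 (distance from z₀ to the singularity z = 7).

c_0 = 1/16, c_1 = 1/256; R = 16.


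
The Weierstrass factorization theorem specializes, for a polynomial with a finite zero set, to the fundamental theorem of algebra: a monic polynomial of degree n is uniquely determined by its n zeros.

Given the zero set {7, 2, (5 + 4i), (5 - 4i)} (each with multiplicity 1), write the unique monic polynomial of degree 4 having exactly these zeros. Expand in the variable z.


The polynomial is p(z) = ∏_{α ∈ S} (z − α), where S = {7, 2, (5 + 4i), (5 - 4i)}.
Expanding the product yields: p(z) = z^4 -19·z^3 + 145·z^2 -509·z + 574.
Note conjugate pairs combine to real quadratics: (z − (5+4i))(z − (5−4i)) = z² − 10z + 41.
The resulting polynomial has degree 4 and real coefficients as required.

p(z) = z^4 -19·z^3 + 145·z^2 -509·z + 574.


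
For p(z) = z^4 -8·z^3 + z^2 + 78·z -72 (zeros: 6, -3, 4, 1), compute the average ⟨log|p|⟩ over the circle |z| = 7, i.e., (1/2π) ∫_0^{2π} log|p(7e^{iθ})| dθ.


Zeros: -3, 1, 4, 6; r = 7.
Inside |z| < r: -3, 1, 4, 6. Outside (|z| ≥ r): ∅.
p(0) = -72, so log|p(0)| = log(72) = 4.2767.
Apply Jensen: I(r) = log|p(0)| + Σ_k log(r/|z_k|), summed over zeros inside |z| < r.
  log(r/|z_k|) for z_k = 6: log(7/6) = 0.1542
  log(r/|z_k|) for z_k = -3: log(7/3) = 0.8473
  log(r/|z_k|) for z_k = 4: log(7/4) = 0.5596
  log(r/|z_k|) for z_k = 1: log(7/1) = 1.9459
Sum over inside zeros: 3.5070.
I(r) = log|p(0)| + (inside sum) = 4.2767 + 3.5070 = 7.7836.
Closed form (all zeros inside, monic): I(r) = n·log(r) = 4·log(7) = 7.7836. ✓

I(r) ≈ 7.7836.


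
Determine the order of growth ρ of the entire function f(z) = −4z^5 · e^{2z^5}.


M(r) = max_{|z|=r} |-4|·|z|^5·|e^{2z^5}| = 4·r^5 · e^{2r^5} (the factors attain their maxima compatibly on |z|=r). Then log M(r) = log 4 + 5·log r + 2r^5, dominated by the last term, so log log M(r) ~ 5·log r. The polynomial factor -4z^5 contributes only a log r term and does not affect the order. ρ = 5.
Therefore ρ = 5.

Order ρ = 5.


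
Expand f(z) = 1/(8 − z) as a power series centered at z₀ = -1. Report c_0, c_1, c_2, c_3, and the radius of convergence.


Let w = z − z₀, so z = z₀ + w.
Then 8 − z = 8 − (z₀ + w) = (8 − z₀) − w = 9 − w.
f(z) = 1/(9 − w) = (1/(9)) · 1/(1 − w/(9)) = Σ_{n≥0} w^n / (9)^(n+1).
So c_n = 1/(9)^(n+1):
  c_0 = 1/(9)^1 = 1/9.
  c_1 = 1/(9)^2 = 1/81.
  c_2 = 1/(9)^3 = 1/729.
  c_3 = 1/(9)^4 = 1/6561.
The series is valid for |w/d| < 1, i.e. |z − z₀| < |d|.
Radius of convergence: R = |8 − z₀| = |9| = 9 (distance from z₀ to the singularity z = 8).

c_0 = 1/9, c_1 = 1/81, c_2 = 1/729, c_3 = 1/6561; R = 9.


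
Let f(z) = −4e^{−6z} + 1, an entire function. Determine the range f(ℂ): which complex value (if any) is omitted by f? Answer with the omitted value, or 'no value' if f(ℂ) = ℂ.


Little Picard bounds the complement of f(ℂ) to at most one point.
e^{−6z} is never zero on ℂ, so -4·e^{−6z} takes every value in ℂ ∖ {0}. Adding 1 shifts the range to ℂ ∖ {1}. Thus f omits exactly the value 1.

Omitted value: 1.


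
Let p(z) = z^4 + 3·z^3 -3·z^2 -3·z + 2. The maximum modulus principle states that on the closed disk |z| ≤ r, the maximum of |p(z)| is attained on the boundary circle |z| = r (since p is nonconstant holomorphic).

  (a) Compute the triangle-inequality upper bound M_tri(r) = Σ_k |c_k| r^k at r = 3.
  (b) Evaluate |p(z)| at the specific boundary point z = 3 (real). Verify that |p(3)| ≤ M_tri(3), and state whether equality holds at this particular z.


Coefficients: c_0 = 2, c_1 = -3, c_2 = -3, c_3 = 3, c_4 = 1. Radius r = 3.
Part (a). Triangle bound: M_tri(r) = Σ_k |c_k| r^k
  = |2|·3^0 + |-3|·3^1 + |-3|·3^2 + |3|·3^3 + |1|·3^4
  = 2 + 9 + 27 + 81 + 81 = 200.
This bounds M(r) := max_{|z|=r} |p(z)| from above; equality holds iff all terms c_k z^k can be made to align in phase at a single z on |z|=r.
Part (b). At z = 3 (real, on the circle |z| = r):
  p(3) = (2)·3^0 + (-3)·3^1 + (-3)·3^2 + (3)·3^3 + (1)·3^4 = 128.
  |p(3)| = 128.
Check: |p(3)| = 128 ≤ 200 = M_tri(3). ✓ Equality does not hold at z = 3 (the coefficients have mixed signs, so the terms do not all align in phase there).

M_tri(3) = 200; |p(3)| = 128; equality at z=3: no.


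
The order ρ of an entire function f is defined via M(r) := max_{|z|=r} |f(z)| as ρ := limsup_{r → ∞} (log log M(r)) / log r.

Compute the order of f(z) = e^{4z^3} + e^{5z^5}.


Each summand is entire of order 3 and 5 respectively (as in the single-exponential case). The order of a sum is at most the max of the orders, so ρ ≤ 5. For the lower bound: on |z|=r choose arg z so that 5z^5 is real positive; then |e^{5z^5}| = e^{5r^5} while |e^{4z^3}| ≤ e^{4r^3} = o(e^{5r^5}). So |f| ≥ e^{5r^5}(1 − o(1)) and ρ ≥ 5. Hence ρ = max(3, 5) = 5.
Therefore ρ = 5.

Order ρ = 5.


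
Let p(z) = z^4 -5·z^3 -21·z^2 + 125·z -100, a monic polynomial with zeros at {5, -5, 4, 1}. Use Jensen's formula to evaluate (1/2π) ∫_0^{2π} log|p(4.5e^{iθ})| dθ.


Zeros: -5, 1, 4, 5; r = 4.5.
Inside |z| < r: 1, 4. Outside (|z| ≥ r): -5, 5.
p(0) = -100, so log|p(0)| = log(100) = 4.6052.
Apply Jensen: I(r) = log|p(0)| + Σ_k log(r/|z_k|), summed over zeros inside |z| < r.
  log(r/|z_k|) for z_k = 4: log(4.5/4) = 0.1178
  log(r/|z_k|) for z_k = 1: log(4.5/1) = 1.5041
  Outside zeros (-5, 5) contribute nothing to the Jensen sum.
Sum over inside zeros: 1.6219.
I(r) = log|p(0)| + (inside sum) = 4.6052 + 1.6219 = 6.2270.
Note: since some zeros are outside |z| ≤ r, the simplified n·log(r) form does NOT apply — only the inside zeros contribute.

I(r) ≈ 6.2270.


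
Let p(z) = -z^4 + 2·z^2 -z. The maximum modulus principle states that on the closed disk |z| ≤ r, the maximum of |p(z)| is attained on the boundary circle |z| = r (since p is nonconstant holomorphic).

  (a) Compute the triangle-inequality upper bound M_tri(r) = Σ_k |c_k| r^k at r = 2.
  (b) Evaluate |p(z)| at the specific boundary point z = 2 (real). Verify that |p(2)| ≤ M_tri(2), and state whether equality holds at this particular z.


Coefficients: c_0 = 0, c_1 = -1, c_2 = 2, c_3 = 0, c_4 = -1. Radius r = 2.
Part (a). Triangle bound: M_tri(r) = Σ_k |c_k| r^k
  = |0|·2^0 + |-1|·2^1 + |2|·2^2 + |0|·2^3 + |-1|·2^4
  = 0 + 2 + 8 + 0 + 16 = 26.
This bounds M(r) := max_{|z|=r} |p(z)| from above; equality holds iff all terms c_k z^k can be made to align in phase at a single z on |z|=r.
Part (b). At z = 2 (real, on the circle |z| = r):
  p(2) = (0)·2^0 + (-1)·2^1 + (2)·2^2 + (0)·2^3 + (-1)·2^4 = -10.
  |p(2)| = 10.
Check: |p(2)| = 10 ≤ 26 = M_tri(2). ✓ Equality does not hold at z = 2 (the coefficients have mixed signs, so the terms do not all align in phase there).

M_tri(2) = 26; |p(2)| = 10; equality at z=2: no.


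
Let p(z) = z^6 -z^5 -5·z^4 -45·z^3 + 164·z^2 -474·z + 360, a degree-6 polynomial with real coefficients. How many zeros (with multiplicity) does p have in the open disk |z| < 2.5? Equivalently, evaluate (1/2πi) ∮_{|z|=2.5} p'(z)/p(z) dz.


The zeros of p are: 1, (-3 + 3i), (-3 - 3i), (1 + 2i), (1 - 2i), 4.
Their magnitudes are: 1, 4.243, 4.243, 2.236, 2.236, 4.
Zeros with |z| < R = 2.5: 1, (1 + 2i), (1 - 2i).
Count = 3.
By the argument principle, (1/2πi) ∮_{|z|=R} p'(z)/p(z) dz equals exactly this count.

Number of zeros inside |z| < 2.5: 3.


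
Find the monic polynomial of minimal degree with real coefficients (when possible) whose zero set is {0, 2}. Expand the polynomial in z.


The polynomial is p(z) = ∏_{α ∈ S} (z − α), where S = {0, 2}.
Expanding the product yields: p(z) = z^2 -2·z.
The resulting polynomial has degree 2 and real coefficients as required.

p(z) = z^2 -2·z.


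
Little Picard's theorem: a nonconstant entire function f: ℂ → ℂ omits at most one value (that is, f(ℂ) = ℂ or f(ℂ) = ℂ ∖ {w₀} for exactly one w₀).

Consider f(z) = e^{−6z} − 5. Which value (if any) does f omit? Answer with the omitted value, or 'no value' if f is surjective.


Little Picard bounds the complement of f(ℂ) to at most one point.
e^{−6z} is never zero on ℂ, so 1·e^{−6z} takes every value in ℂ ∖ {0}. Adding -5 shifts the range to ℂ ∖ {-5}. Thus f omits exactly the value -5.

Omitted value: -5.


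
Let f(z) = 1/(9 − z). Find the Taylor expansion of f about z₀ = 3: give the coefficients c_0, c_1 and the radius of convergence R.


Let w = z − z₀, so z = z₀ + w.
Then 9 − z = 9 − (z₀ + w) = (9 − z₀) − w = 6 − w.
f(z) = 1/(6 − w) = (1/(6)) · 1/(1 − w/(6)) = Σ_{n≥0} w^n / (6)^(n+1).
So c_n = 1/(6)^(n+1):
  c_0 = 1/(6)^1 = 1/6.
  c_1 = 1/(6)^2 = 1/36.
The series is valid for |w/d| < 1, i.e. |z − z₀| < |d|.
Radius of convergence: R = |9 − z₀| = |6| = 6 (distance from z₀ to the singularity z = 9).

c_0 = 1/6, c_1 = 1/36; R = 6.


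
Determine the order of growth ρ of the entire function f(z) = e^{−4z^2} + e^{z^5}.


Each summand is entire of order 2 and 5 respectively (as in the single-exponential case). The order of a sum is at most the max of the orders, so ρ ≤ 5. For the lower bound: on |z|=r choose arg z so that 1z^5 is real positive; then |e^{1z^5}| = e^{1r^5} while |e^{-4z^2}| ≤ e^{4r^2} = o(e^{1r^5}). So |f| ≥ e^{1r^5}(1 − o(1)) and ρ ≥ 5. Hence ρ = max(2, 5) = 5.
Therefore ρ = 5.

Order ρ = 5.


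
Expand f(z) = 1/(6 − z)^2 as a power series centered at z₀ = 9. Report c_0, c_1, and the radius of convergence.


Let w = z − z₀, so z = z₀ + w.
Then 6 − z = 6 − (z₀ + w) = (6 − z₀) − w = -3 − w.
f(z) = 1/(-3 − w)^2 = (1/(-3)^2) · (1 − w/(-3))^{−2}.
By the binomial series (1−u)^{−2} = Σ_{n≥0} C(n+1, 1) u^n for |u|<1, with u = w/(-3):
  c_n = C(n+1, 1) / (-3)^(n+2).
  c_0 = 1/(-3)^2 = 1/9.
  c_1 = 2/(-3)^3 = -2/27.
The series is valid for |w/d| < 1, i.e. |z − z₀| < |d|.
Radius of convergence: R = |6 − z₀| = |-3| = 3 (distance from z₀ to the singularity z = 6).

c_0 = 1/9, c_1 = -2/27; R = 3.


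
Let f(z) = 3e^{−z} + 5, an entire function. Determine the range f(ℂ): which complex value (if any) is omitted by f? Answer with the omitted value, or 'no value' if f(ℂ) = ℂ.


Little Picard bounds the complement of f(ℂ) to at most one point.
e^{−z} is never zero on ℂ, so 3·e^{−z} takes every value in ℂ ∖ {0}. Adding 5 shifts the range to ℂ ∖ {5}. Thus f omits exactly the value 5.

Omitted value: 5.


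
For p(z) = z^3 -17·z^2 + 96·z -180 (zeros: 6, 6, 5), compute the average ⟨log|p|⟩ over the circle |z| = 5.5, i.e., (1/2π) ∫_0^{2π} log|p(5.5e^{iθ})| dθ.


Zeros: 5, 6, 6; r = 5.5.
Inside |z| < r: 5. Outside (|z| ≥ r): 6, 6.
p(0) = -180, so log|p(0)| = log(180) = 5.1930.
Apply Jensen: I(r) = log|p(0)| + Σ_k log(r/|z_k|), summed over zeros inside |z| < r.
  log(r/|z_k|) for z_k = 5: log(5.5/5) = 0.0953
  Outside zeros (6, 6) contribute nothing to the Jensen sum.
Sum over inside zeros: 0.0953.
I(r) = log|p(0)| + (inside sum) = 5.1930 + 0.0953 = 5.2883.
Note: since some zeros are outside |z| ≤ r, the simplified n·log(r) form does NOT apply — only the inside zeros contribute.

I(r) ≈ 5.2883.


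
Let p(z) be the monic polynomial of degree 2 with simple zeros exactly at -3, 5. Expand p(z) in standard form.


The polynomial is p(z) = ∏_{α ∈ S} (z − α), where S = {-3, 5}.
Expanding the product yields: p(z) = z^2 -2·z -15.
The resulting polynomial has degree 2 and real coefficients as required.

p(z) = z^2 -2·z -15.


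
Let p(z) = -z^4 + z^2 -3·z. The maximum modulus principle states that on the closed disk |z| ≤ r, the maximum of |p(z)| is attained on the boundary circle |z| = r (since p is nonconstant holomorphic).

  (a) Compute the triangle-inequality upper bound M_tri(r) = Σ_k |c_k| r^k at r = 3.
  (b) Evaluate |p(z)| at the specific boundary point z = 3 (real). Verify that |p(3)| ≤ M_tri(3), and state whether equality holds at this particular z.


Coefficients: c_0 = 0, c_1 = -3, c_2 = 1, c_3 = 0, c_4 = -1. Radius r = 3.
Part (a). Triangle bound: M_tri(r) = Σ_k |c_k| r^k
  = |0|·3^0 + |-3|·3^1 + |1|·3^2 + |0|·3^3 + |-1|·3^4
  = 0 + 9 + 9 + 0 + 81 = 99.
This bounds M(r) := max_{|z|=r} |p(z)| from above; equality holds iff all terms c_k z^k can be made to align in phase at a single z on |z|=r.
Part (b). At z = 3 (real, on the circle |z| = r):
  p(3) = (0)·3^0 + (-3)·3^1 + (1)·3^2 + (0)·3^3 + (-1)·3^4 = -81.
  |p(3)| = 81.
Check: |p(3)| = 81 ≤ 99 = M_tri(3). ✓ Equality does not hold at z = 3 (the coefficients have mixed signs, so the terms do not all align in phase there).

M_tri(3) = 99; |p(3)| = 81; equality at z=3: no.


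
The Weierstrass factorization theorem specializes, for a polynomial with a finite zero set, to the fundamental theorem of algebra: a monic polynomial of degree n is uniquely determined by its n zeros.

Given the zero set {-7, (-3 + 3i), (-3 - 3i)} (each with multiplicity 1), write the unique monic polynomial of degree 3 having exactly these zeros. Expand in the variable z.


The polynomial is p(z) = ∏_{α ∈ S} (z − α), where S = {-7, (-3 + 3i), (-3 - 3i)}.
Expanding the product yields: p(z) = z^3 + 13·z^2 + 60·z + 126.
Note conjugate pairs combine to real quadratics: (z − (-3+3i))(z − (-3−3i)) = z² + 6z + 18.
The resulting polynomial has degree 3 and real coefficients as required.

p(z) = z^3 + 13·z^2 + 60·z + 126.


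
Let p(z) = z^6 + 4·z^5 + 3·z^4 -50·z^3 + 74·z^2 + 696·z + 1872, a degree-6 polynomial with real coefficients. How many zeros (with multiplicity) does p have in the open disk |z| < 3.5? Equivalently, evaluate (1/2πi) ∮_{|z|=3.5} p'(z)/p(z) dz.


The zeros of p are: (-2 + 2i), (-2 - 2i), (3 + 2i), (3 - 2i), (-3 + 3i), (-3 - 3i).
Their magnitudes are: 2.828, 2.828, 3.606, 3.606, 4.243, 4.243.
Zeros with |z| < R = 3.5: (-2 + 2i), (-2 - 2i).
Count = 2.
By the argument principle, (1/2πi) ∮_{|z|=R} p'(z)/p(z) dz equals exactly this count.

Number of zeros inside |z| < 3.5: 2.


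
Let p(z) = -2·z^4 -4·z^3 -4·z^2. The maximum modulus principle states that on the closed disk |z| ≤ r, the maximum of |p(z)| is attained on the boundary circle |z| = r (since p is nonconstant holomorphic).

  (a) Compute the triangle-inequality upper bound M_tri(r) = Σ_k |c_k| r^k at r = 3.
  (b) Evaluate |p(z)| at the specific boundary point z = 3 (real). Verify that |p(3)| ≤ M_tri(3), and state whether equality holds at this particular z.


Coefficients: c_0 = 0, c_1 = 0, c_2 = -4, c_3 = -4, c_4 = -2. Radius r = 3.
Part (a). Triangle bound: M_tri(r) = Σ_k |c_k| r^k
  = |0|·3^0 + |0|·3^1 + |-4|·3^2 + |-4|·3^3 + |-2|·3^4
  = 0 + 0 + 36 + 108 + 162 = 306.
This bounds M(r) := max_{|z|=r} |p(z)| from above; equality holds iff all terms c_k z^k can be made to align in phase at a single z on |z|=r.
Part (b). At z = 3 (real, on the circle |z| = r):
  p(3) = (0)·3^0 + (0)·3^1 + (-4)·3^2 + (-4)·3^3 + (-2)·3^4 = -306.
  |p(3)| = 306.
Since all nonzero coefficients share the same sign, |p(3)| = 306 = M_tri(3); the triangle bound is attained at z = 3, so in fact M(r) = 306.

M_tri(3) = 306; |p(3)| = 306; equality at z=3: yes.


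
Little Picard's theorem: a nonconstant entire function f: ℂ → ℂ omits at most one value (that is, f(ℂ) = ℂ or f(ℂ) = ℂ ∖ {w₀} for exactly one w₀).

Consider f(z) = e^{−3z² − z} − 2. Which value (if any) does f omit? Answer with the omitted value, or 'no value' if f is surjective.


Little Picard bounds the complement of f(ℂ) to at most one point.
The exponent g(z) = −3z² − z is a nonconstant polynomial, hence surjective onto ℂ. So e^{g(z)} takes every value in {e^w : w ∈ ℂ} = ℂ ∖ {0}. Adding -2 shifts the range to ℂ ∖ {-2}. f omits exactly -2.

Omitted value: -2.


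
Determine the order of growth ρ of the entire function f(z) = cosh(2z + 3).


cosh(w) is a linear combination of e^{iw} and e^{−iw} (or e^w, e^{−w} in the hyperbolic case), so |cosh(w)| ≤ e^{|w|}. With w = 2z + 3, |w| ≤ 2|z| + 3 = 2r + 3 on |z| = r, giving M(r) ≤ e^{2r + 3}, so ρ ≤ 1. On a suitable ray (z = it for sin/cos; z = t for sinh/cosh, t real → ∞), |cosh(2z + 3)| grows like e^{2|t|}/2, so ρ ≥ 1. Hence ρ = 1.
Therefore ρ = 1.

Order ρ = 1.


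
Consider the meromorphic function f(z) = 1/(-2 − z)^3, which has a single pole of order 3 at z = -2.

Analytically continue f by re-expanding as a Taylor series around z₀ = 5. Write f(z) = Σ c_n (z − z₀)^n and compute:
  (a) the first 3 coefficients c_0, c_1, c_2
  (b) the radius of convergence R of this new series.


Let w = z − z₀, so z = z₀ + w.
Then -2 − z = -2 − (z₀ + w) = (-2 − z₀) − w = -7 − w.
f(z) = 1/(-7 − w)^3 = (1/(-7)^3) · (1 − w/(-7))^{−3}.
By the binomial series (1−u)^{−3} = Σ_{n≥0} C(n+2, 2) u^n for |u|<1, with u = w/(-7):
  c_n = C(n+2, 2) / (-7)^(n+3).
  c_0 = 1/(-7)^3 = -1/343.
  c_1 = 3/(-7)^4 = 3/2401.
  c_2 = 6/(-7)^5 = -6/16807.
The series is valid for |w/d| < 1, i.e. |z − z₀| < |d|.
Radius of convergence: R = |-2 − z₀| = |-7| = 7 (distance from z₀ to the singularity z = -2).

c_0 = -1/343, c_1 = 3/2401, c_2 = -6/16807; R = 7.


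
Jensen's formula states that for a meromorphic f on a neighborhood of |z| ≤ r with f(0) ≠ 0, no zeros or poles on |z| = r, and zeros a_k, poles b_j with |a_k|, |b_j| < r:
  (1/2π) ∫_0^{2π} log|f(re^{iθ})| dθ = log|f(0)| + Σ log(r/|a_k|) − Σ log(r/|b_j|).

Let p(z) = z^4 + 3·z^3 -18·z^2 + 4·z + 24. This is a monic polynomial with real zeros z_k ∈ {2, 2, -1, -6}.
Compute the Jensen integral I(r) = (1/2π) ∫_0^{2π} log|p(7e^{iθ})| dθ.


Zeros: -6, -1, 2, 2; r = 7.
Inside |z| < r: -6, -1, 2, 2. Outside (|z| ≥ r): ∅.
p(0) = 24, so log|p(0)| = log(24) = 3.1781.
Apply Jensen: I(r) = log|p(0)| + Σ_k log(r/|z_k|), summed over zeros inside |z| < r.
  log(r/|z_k|) for z_k = 2: log(7/2) = 1.2528
  log(r/|z_k|) for z_k = 2: log(7/2) = 1.2528
  log(r/|z_k|) for z_k = -1: log(7/1) = 1.9459
  log(r/|z_k|) for z_k = -6: log(7/6) = 0.1542
Sum over inside zeros: 4.6056.
I(r) = log|p(0)| + (inside sum) = 3.1781 + 4.6056 = 7.7836.
Closed form (all zeros inside, monic): I(r) = n·log(r) = 4·log(7) = 7.7836. ✓

I(r) ≈ 7.7836.


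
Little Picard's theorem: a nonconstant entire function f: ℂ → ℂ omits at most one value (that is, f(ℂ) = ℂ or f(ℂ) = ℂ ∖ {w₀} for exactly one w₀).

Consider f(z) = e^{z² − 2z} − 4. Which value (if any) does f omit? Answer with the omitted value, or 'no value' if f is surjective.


Little Picard bounds the complement of f(ℂ) to at most one point.
The exponent g(z) = z² − 2z is a nonconstant polynomial, hence surjective onto ℂ. So e^{g(z)} takes every value in {e^w : w ∈ ℂ} = ℂ ∖ {0}. Adding -4 shifts the range to ℂ ∖ {-4}. f omits exactly -4.

Omitted value: -4.


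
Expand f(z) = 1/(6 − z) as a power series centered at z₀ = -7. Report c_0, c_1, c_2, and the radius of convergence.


Let w = z − z₀, so z = z₀ + w.
Then 6 − z = 6 − (z₀ + w) = (6 − z₀) − w = 13 − w.
f(z) = 1/(13 − w) = (1/(13)) · 1/(1 − w/(13)) = Σ_{n≥0} w^n / (13)^(n+1).
So c_n = 1/(13)^(n+1):
  c_0 = 1/(13)^1 = 1/13.
  c_1 = 1/(13)^2 = 1/169.
  c_2 = 1/(13)^3 = 1/2197.
The series is valid for |w/d| < 1, i.e. |z − z₀| < |d|.
Radius of convergence: R = |6 − z₀| = |13| = 13 (distance from z₀ to the singularity z = 6).

c_0 = 1/13, c_1 = 1/169, c_2 = 1/2197; R = 13.


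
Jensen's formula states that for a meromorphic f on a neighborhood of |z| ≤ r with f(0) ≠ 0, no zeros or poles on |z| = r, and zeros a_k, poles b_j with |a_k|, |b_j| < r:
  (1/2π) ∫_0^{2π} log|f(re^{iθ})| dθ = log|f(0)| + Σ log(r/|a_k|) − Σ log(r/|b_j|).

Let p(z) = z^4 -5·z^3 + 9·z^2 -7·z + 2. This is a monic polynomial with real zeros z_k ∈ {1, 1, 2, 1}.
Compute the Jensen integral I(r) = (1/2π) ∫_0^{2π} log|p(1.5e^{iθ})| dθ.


Zeros: 1, 1, 1, 2; r = 1.5.
Inside |z| < r: 1, 1, 1. Outside (|z| ≥ r): 2.
p(0) = 2, so log|p(0)| = log(2) = 0.6931.
Apply Jensen: I(r) = log|p(0)| + Σ_k log(r/|z_k|), summed over zeros inside |z| < r.
  log(r/|z_k|) for z_k = 1: log(1.5/1) = 0.4055
  log(r/|z_k|) for z_k = 1: log(1.5/1) = 0.4055
  log(r/|z_k|) for z_k = 1: log(1.5/1) = 0.4055
  Outside zeros (2) contribute nothing to the Jensen sum.
Sum over inside zeros: 1.2164.
I(r) = log|p(0)| + (inside sum) = 0.6931 + 1.2164 = 1.9095.
Note: since some zeros are outside |z| ≤ r, the simplified n·log(r) form does NOT apply — only the inside zeros contribute.

I(r) ≈ 1.9095.


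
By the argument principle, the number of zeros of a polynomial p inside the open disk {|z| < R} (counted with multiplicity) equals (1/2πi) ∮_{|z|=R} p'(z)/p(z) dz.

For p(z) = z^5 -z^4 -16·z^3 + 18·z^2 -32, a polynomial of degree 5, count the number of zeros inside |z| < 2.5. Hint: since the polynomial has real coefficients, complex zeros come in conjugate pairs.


The zeros of p are: -4, (1 + 1i), (1 - 1i), -1, 4.
Their magnitudes are: 4, 1.414, 1.414, 1, 4.
Zeros with |z| < R = 2.5: (1 + 1i), (1 - 1i), -1.
Count = 3.
By the argument principle, (1/2πi) ∮_{|z|=R} p'(z)/p(z) dz equals exactly this count.

Number of zeros inside |z| < 2.5: 3.


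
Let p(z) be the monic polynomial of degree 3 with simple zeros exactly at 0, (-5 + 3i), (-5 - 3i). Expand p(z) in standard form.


The polynomial is p(z) = ∏_{α ∈ S} (z − α), where S = {0, (-5 + 3i), (-5 - 3i)}.
Expanding the product yields: p(z) = z^3 + 10·z^2 + 34·z.
Note conjugate pairs combine to real quadratics: (z − (-5+3i))(z − (-5−3i)) = z² + 10z + 34.
The resulting polynomial has degree 3 and real coefficients as required.

p(z) = z^3 + 10·z^2 + 34·z.


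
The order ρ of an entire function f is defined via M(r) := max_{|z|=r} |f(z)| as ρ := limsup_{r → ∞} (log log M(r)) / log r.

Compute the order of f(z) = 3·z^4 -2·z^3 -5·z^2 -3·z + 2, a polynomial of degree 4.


|f(z)| ≤ Σ|c_k|·r^k = O(r^4) as r → ∞. Polynomial growth is O(e^{r^ε}) for every ε > 0 (since r^4/e^{r^ε} → 0), so ρ ≤ ε for all ε > 0, i.e. ρ = 0. Every nonconstant polynomial has order 0.
Therefore ρ = 0.

Order ρ = 0.


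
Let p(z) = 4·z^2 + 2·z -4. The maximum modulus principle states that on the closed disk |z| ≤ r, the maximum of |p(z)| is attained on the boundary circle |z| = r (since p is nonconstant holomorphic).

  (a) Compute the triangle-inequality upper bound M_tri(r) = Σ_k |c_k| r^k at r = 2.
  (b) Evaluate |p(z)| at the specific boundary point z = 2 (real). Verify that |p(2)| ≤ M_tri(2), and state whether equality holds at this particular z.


Coefficients: c_0 = -4, c_1 = 2, c_2 = 4. Radius r = 2.
Part (a). Triangle bound: M_tri(r) = Σ_k |c_k| r^k
  = |-4|·2^0 + |2|·2^1 + |4|·2^2
  = 4 + 4 + 16 = 24.
This bounds M(r) := max_{|z|=r} |p(z)| from above; equality holds iff all terms c_k z^k can be made to align in phase at a single z on |z|=r.
Part (b). At z = 2 (real, on the circle |z| = r):
  p(2) = (-4)·2^0 + (2)·2^1 + (4)·2^2 = 16.
  |p(2)| = 16.
Check: |p(2)| = 16 ≤ 24 = M_tri(2). ✓ Equality does not hold at z = 2 (the coefficients have mixed signs, so the terms do not all align in phase there).

M_tri(2) = 24; |p(2)| = 16; equality at z=2: no.


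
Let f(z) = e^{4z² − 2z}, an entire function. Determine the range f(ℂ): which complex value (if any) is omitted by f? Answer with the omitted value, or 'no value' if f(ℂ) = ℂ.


Little Picard bounds the complement of f(ℂ) to at most one point.
The exponent g(z) = 4z² − 2z is a nonconstant polynomial, hence surjective onto ℂ. So e^{g(z)} takes every value in {e^w : w ∈ ℂ} = ℂ ∖ {0}. Adding 0 shifts the range to ℂ ∖ {0}. f omits exactly 0.

Omitted value: 0.


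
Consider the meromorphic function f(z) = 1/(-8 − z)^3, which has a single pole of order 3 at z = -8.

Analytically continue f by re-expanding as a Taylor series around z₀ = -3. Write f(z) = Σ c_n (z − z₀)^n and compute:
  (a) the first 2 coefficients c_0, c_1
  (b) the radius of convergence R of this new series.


Let w = z − z₀, so z = z₀ + w.
Then -8 − z = -8 − (z₀ + w) = (-8 − z₀) − w = -5 − w.
f(z) = 1/(-5 − w)^3 = (1/(-5)^3) · (1 − w/(-5))^{−3}.
By the binomial series (1−u)^{−3} = Σ_{n≥0} C(n+2, 2) u^n for |u|<1, with u = w/(-5):
  c_n = C(n+2, 2) / (-5)^(n+3).
  c_0 = 1/(-5)^3 = -1/125.
  c_1 = 3/(-5)^4 = 3/625.
The series is valid for |w/d| < 1, i.e. |z − z₀| < |d|.
Radius of convergence: R = |-8 − z₀| = |-5| = 5 (distance from z₀ to the singularity z = -8).

c_0 = -1/125, c_1 = 3/625; R = 5.


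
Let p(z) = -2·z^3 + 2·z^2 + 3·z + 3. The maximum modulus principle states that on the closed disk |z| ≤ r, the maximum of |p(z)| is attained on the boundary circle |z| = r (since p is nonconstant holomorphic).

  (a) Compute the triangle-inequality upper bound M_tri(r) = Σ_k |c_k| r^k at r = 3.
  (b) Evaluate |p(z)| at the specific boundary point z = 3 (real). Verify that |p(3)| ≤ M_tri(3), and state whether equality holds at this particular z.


Coefficients: c_0 = 3, c_1 = 3, c_2 = 2, c_3 = -2. Radius r = 3.
Part (a). Triangle bound: M_tri(r) = Σ_k |c_k| r^k
  = |3|·3^0 + |3|·3^1 + |2|·3^2 + |-2|·3^3
  = 3 + 9 + 18 + 54 = 84.
This bounds M(r) := max_{|z|=r} |p(z)| from above; equality holds iff all terms c_k z^k can be made to align in phase at a single z on |z|=r.
Part (b). At z = 3 (real, on the circle |z| = r):
  p(3) = (3)·3^0 + (3)·3^1 + (2)·3^2 + (-2)·3^3 = -24.
  |p(3)| = 24.
Check: |p(3)| = 24 ≤ 84 = M_tri(3). ✓ Equality does not hold at z = 3 (the coefficients have mixed signs, so the terms do not all align in phase there).

M_tri(3) = 84; |p(3)| = 24; equality at z=3: no.


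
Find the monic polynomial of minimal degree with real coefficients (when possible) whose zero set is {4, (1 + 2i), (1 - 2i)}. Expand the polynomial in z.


The polynomial is p(z) = ∏_{α ∈ S} (z − α), where S = {4, (1 + 2i), (1 - 2i)}.
Expanding the product yields: p(z) = z^3 -6·z^2 + 13·z -20.
Note conjugate pairs combine to real quadratics: (z − (1+2i))(z − (1−2i)) = z² − 2z + 5.
The resulting polynomial has degree 3 and real coefficients as required.

p(z) = z^3 -6·z^2 + 13·z -20.


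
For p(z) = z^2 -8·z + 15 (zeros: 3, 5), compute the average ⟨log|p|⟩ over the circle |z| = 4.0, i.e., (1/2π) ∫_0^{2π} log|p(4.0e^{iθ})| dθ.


Zeros: 3, 5; r = 4.0.
Inside |z| < r: 3. Outside (|z| ≥ r): 5.
p(0) = 15, so log|p(0)| = log(15) = 2.7081.
Apply Jensen: I(r) = log|p(0)| + Σ_k log(r/|z_k|), summed over zeros inside |z| < r.
  log(r/|z_k|) for z_k = 3: log(4.0/3) = 0.2877
  Outside zeros (5) contribute nothing to the Jensen sum.
Sum over inside zeros: 0.2877.
I(r) = log|p(0)| + (inside sum) = 2.7081 + 0.2877 = 2.9957.
Note: since some zeros are outside |z| ≤ r, the simplified n·log(r) form does NOT apply — only the inside zeros contribute.

I(r) ≈ 2.9957.


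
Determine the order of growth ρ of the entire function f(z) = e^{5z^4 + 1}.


|e^{5z^4 + 1}| = e^{Re(5·z^4) + 1} ≤ e^{5|z|^4 + 1} = e^{5r^4 + 1} on |z| = r, so ρ ≤ 4. Choosing z on |z|=r so that 5·z^4 is real positive (always possible by picking arg z appropriately) gives |f(z)| = e^{5r^4 + 1}, matching the bound. The additive constant 1 does not affect log log M(r) ~ 4·log r. Hence ρ = 4.
Therefore ρ = 4.

Order ρ = 4.


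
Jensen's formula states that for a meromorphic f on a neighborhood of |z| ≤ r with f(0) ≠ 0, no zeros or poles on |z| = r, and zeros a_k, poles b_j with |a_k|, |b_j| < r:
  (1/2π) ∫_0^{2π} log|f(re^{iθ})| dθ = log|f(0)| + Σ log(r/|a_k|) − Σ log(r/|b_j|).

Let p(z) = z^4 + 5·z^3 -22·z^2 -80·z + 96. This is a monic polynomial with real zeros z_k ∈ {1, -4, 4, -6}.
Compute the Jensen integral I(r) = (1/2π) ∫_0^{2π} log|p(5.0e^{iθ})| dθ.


Zeros: -6, -4, 1, 4; r = 5.0.
Inside |z| < r: -4, 1, 4. Outside (|z| ≥ r): -6.
p(0) = 96, so log|p(0)| = log(96) = 4.5643.
Apply Jensen: I(r) = log|p(0)| + Σ_k log(r/|z_k|), summed over zeros inside |z| < r.
  log(r/|z_k|) for z_k = 1: log(5.0/1) = 1.6094
  log(r/|z_k|) for z_k = -4: log(5.0/4) = 0.2231
  log(r/|z_k|) for z_k = 4: log(5.0/4) = 0.2231
  Outside zeros (-6) contribute nothing to the Jensen sum.
Sum over inside zeros: 2.0557.
I(r) = log|p(0)| + (inside sum) = 4.5643 + 2.0557 = 6.6201.
Note: since some zeros are outside |z| ≤ r, the simplified n·log(r) form does NOT apply — only the inside zeros contribute.

I(r) ≈ 6.6201.


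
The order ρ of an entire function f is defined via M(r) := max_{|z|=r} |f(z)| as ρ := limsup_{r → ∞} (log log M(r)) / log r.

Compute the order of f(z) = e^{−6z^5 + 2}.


|e^{−6z^5 + 2}| = e^{Re(-6·z^5) + 2} ≤ e^{6|z|^5 + 2} = e^{6r^5 + 2} on |z| = r, so ρ ≤ 5. Choosing z on |z|=r so that -6·z^5 is real positive (always possible by picking arg z appropriately) gives |f(z)| = e^{6r^5 + 2}, matching the bound. The additive constant 2 does not affect log log M(r) ~ 5·log r. Hence ρ = 5.
Therefore ρ = 5.

Order ρ = 5.


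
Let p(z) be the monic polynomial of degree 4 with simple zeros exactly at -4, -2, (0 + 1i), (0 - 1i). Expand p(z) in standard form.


The polynomial is p(z) = ∏_{α ∈ S} (z − α), where S = {-4, -2, (0 + 1i), (0 - 1i)}.
Expanding the product yields: p(z) = z^4 + 6·z^3 + 9·z^2 + 6·z + 8.
Note conjugate pairs combine to real quadratics: (z − (0+1i))(z − (0−1i)) = z² + 1.
The resulting polynomial has degree 4 and real coefficients as required.

p(z) = z^4 + 6·z^3 + 9·z^2 + 6·z + 8.


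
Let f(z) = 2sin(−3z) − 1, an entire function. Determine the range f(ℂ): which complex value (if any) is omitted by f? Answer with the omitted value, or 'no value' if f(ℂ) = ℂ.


Little Picard bounds the complement of f(ℂ) to at most one point.
sin is entire and surjective onto ℂ: for every w ∈ ℂ, sin(ζ) = w has a solution ζ ∈ ℂ (e.g., via the complex inverse arcsin). With ζ = −3z this gives z = ζ/(-3). Then 2·sin(−3z) takes every value in 2·ℂ = ℂ, and adding -1 is a bijection of ℂ. So f is surjective and omits no value. (Note: only on the real line is sin bounded by [−1, 1].)

Omitted value: no value.
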